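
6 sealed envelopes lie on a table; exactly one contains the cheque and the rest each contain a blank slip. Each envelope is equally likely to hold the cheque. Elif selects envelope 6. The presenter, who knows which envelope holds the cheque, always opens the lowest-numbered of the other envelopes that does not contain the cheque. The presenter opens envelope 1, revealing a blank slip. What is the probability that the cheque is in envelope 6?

Condition on the true location of the cheque.
If it is in envelope 1 (prior 1/6): the presenter opened envelope 1, so this case is ruled out; weight (1/6)·0 = 0.
If it is in any of envelopes 2, 3, 4, 5, and 6 (prior 1/6 each): envelope 1 is the lowest-numbered option available, probability 1; weight (1/6)·1 = 1/6 each.
The weights sum to 5/6.
So P(the cheque in envelope 6 | the presenter opened envelope 1) = (1/6) / (5/6) = 1/5.

1/5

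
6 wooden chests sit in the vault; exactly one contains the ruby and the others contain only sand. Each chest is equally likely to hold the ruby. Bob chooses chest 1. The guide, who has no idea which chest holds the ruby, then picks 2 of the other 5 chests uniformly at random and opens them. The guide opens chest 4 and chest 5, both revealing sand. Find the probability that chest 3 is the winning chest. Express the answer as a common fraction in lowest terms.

1/4

Condition on the true location of the ruby.
If it is in any of chests 1, 2, 3, and 6 (prior 1/6 each): the guide picks exactly this set with probability 1/10 regardless, and none is the prize; weight (1/6)·(1/10) = 1/60 each.
If it is in either of chests 4 and 5 (prior 1/6 each): that chest was opened and seen not to hold the prize — ruled out; weight (1/6)·0 = 0 each.
The weights sum to 1/15.
So P(the ruby in chest 3 | the guide opened chest 4 and chest 5) = (1/60) / (1/15) = 1/4.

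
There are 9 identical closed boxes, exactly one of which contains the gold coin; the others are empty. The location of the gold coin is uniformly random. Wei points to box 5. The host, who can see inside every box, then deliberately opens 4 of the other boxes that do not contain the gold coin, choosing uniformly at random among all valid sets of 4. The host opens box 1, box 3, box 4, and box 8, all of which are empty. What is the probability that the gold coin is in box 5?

Consider each possible location of the gold coin in turn.
If it is in any of boxes 1, 3, 4, and 8 (prior 1/9 each): that box was opened and seen not to hold the prize — ruled out; weight (1/9)·0 = 0 each.
If it is in any of boxes 2, 6, 7, and 9 (prior 1/9 each): the host has 35 equally likely choices, so probability 1/35; weight (1/9)·(1/35) = 1/315 each.
If it is in box 5 (prior 1/9): the host has 70 equally likely choices, so probability 1/70; weight (1/9)·(1/70) = 1/630.
The weights sum to 1/70.
So P(the gold coin in box 5 | the host opened box 1, box 3, box 4, and box 8) = (1/630) / (1/70) = 1/9.

1/9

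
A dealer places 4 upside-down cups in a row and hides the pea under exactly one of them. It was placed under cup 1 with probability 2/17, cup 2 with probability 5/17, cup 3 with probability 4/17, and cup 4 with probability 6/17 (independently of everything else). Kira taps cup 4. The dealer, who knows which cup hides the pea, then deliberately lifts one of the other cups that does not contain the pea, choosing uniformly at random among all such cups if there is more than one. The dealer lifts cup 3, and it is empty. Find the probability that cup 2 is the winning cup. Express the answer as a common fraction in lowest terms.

5/11

Consider each possible location of the pea in turn.
If it is under cup 1 (prior 2/17): the dealer has 2 equally likely choices, so probability 1/2; weight (2/17)·(1/2) = 1/17.
If it is under cup 2 (prior 5/17): the dealer has 2 equally likely choices, so probability 1/2; weight (5/17)·(1/2) = 5/34.
If it is under cup 3 (prior 4/17): the dealer opened cup 3, so this case is ruled out; weight (4/17)·0 = 0.
If it is under cup 4 (prior 6/17): the dealer has 3 equally likely choices, so probability 1/3; weight (6/17)·(1/3) = 2/17.
The weights sum to 11/34.
So P(the pea under cup 2 | the dealer opened cup 3) = (5/34) / (11/34) = 5/11.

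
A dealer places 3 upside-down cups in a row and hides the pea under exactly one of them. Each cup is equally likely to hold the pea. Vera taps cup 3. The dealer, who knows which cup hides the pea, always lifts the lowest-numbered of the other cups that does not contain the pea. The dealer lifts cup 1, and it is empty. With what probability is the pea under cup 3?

1/2

Condition on the true location of the pea.
If it is under cup 1 (prior 1/3): the dealer opened cup 1, so this case is ruled out; weight (1/3)·0 = 0.
If it is under either of cups 2 and 3 (prior 1/3 each): cup 1 is the lowest-numbered option available, probability 1; weight (1/3)·1 = 1/3 each.
The weights sum to 2/3.
So P(the pea under cup 3 | the dealer opened cup 1) = (1/3) / (2/3) = 1/2.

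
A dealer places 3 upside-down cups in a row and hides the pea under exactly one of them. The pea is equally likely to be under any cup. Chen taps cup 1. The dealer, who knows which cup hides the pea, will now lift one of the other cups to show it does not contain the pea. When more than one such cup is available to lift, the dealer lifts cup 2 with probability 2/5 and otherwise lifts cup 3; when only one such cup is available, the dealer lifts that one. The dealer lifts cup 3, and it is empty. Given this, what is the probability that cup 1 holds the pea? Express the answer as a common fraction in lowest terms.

Condition on the true location of the pea.
If it is under cup 1 (prior 1/3): cup 2 is available but not opened, probability 3/5; weight (1/3)·(3/5) = 1/5.
If it is under cup 2 (prior 1/3): only cup 3 is available, probability 1; weight (1/3)·1 = 1/3.
If it is under cup 3 (prior 1/3): the dealer opened cup 3, so this case is ruled out; weight (1/3)·0 = 0.
The weights sum to 8/15.
So P(the pea under cup 1 | the dealer opened cup 3) = (1/5) / (8/15) = 3/8.

3/8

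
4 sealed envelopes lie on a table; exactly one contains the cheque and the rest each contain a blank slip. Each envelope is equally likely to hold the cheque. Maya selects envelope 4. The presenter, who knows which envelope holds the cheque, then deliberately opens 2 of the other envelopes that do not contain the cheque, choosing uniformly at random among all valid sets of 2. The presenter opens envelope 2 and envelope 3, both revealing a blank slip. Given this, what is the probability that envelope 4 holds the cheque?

Apply Bayes' rule, conditioning on where the cheque actually is.
If it is in envelope 1 (prior 1/4): the presenter has no choice, probability 1; weight (1/4)·1 = 1/4.
If it is in either of envelopes 2 and 3 (prior 1/4 each): that envelope was opened and seen not to hold the prize — ruled out; weight (1/4)·0 = 0 each.
If it is in envelope 4 (prior 1/4): the presenter has 3 equally likely choices, so probability 1/3; weight (1/4)·(1/3) = 1/12.
The weights sum to 1/3.
So P(the cheque in envelope 4 | the presenter opened envelope 2 and envelope 3) = (1/12) / (1/3) = 1/4.

1/4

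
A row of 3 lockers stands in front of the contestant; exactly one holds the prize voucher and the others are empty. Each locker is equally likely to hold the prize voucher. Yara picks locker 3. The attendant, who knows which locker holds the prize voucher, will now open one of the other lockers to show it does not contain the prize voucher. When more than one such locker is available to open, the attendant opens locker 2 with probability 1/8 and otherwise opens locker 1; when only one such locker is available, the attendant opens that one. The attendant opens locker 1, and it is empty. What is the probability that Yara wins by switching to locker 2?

8/15

Condition on the true location of the prize voucher.
If it is in locker 1 (prior 1/3): the attendant opened locker 1, so this case is ruled out; weight (1/3)·0 = 0.
If it is in locker 2 (prior 1/3): only locker 1 is available, probability 1; weight (1/3)·1 = 1/3.
If it is in locker 3 (prior 1/3): locker 2 is available but not opened, probability 7/8; weight (1/3)·(7/8) = 7/24.
The weights sum to 5/8.
So P(the prize voucher in locker 2 | the attendant opened locker 1) = (1/3) / (5/8) = 8/15.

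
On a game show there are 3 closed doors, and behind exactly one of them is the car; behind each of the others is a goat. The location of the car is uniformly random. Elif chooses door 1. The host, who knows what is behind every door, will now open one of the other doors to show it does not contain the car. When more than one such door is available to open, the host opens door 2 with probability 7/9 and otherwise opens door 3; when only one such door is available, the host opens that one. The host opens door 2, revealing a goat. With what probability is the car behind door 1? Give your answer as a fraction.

Condition on the true location of the car.
If it is behind door 1 (prior 1/3): door 2 is available, opened with probability 7/9; weight (1/3)·(7/9) = 7/27.
If it is behind door 2 (prior 1/3): the host opened door 2, so this case is ruled out; weight (1/3)·0 = 0.
If it is behind door 3 (prior 1/3): only door 2 is available, probability 1; weight (1/3)·1 = 1/3.
The weights sum to 16/27.
So P(the car behind door 1 | the host opened door 2) = (7/27) / (16/27) = 7/16.

7/16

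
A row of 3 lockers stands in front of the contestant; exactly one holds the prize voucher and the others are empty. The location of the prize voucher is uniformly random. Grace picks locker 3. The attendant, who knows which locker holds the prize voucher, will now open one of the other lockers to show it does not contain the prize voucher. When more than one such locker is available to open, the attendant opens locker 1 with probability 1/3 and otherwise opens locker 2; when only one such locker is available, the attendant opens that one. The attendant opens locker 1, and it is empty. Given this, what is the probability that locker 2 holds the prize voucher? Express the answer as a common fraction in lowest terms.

3/4

Apply Bayes' rule, conditioning on where the prize voucher actually is.
If it is in locker 1 (prior 1/3): the attendant opened locker 1, so this case is ruled out; weight (1/3)·0 = 0.
If it is in locker 2 (prior 1/3): only locker 1 is available, probability 1; weight (1/3)·1 = 1/3.
If it is in locker 3 (prior 1/3): locker 1 is available, opened with probability 1/3; weight (1/3)·(1/3) = 1/9.
The weights sum to 4/9.
So P(the prize voucher in locker 2 | the attendant opened locker 1) = (1/3) / (4/9) = 3/4.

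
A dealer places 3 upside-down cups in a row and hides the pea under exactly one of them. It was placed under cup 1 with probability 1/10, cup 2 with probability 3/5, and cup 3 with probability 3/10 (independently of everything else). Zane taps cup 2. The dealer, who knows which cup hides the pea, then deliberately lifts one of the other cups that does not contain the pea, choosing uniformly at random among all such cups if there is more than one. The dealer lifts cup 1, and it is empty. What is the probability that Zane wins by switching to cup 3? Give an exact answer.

Condition on the true location of the pea.
If it is under cup 1 (prior 1/10): the dealer opened cup 1, so this case is ruled out; weight (1/10)·0 = 0.
If it is under cup 2 (prior 3/5): the dealer has 2 equally likely choices, so probability 1/2; weight (3/5)·(1/2) = 3/10.
If it is under cup 3 (prior 3/10): the dealer has no choice, probability 1; weight (3/10)·1 = 3/10.
The weights sum to 3/5.
So P(the pea under cup 3 | the dealer opened cup 1) = (3/10) / (3/5) = 1/2.

1/2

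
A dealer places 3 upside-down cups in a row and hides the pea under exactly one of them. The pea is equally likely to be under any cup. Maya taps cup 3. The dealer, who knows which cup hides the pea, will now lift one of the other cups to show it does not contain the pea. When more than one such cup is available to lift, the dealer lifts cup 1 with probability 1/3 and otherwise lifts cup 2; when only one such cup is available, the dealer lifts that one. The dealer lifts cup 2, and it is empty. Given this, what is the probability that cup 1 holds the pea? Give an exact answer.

Apply Bayes' rule, conditioning on where the pea actually is.
If it is under cup 1 (prior 1/3): only cup 2 is available, probability 1; weight (1/3)·1 = 1/3.
If it is under cup 2 (prior 1/3): the dealer opened cup 2, so this case is ruled out; weight (1/3)·0 = 0.
If it is under cup 3 (prior 1/3): cup 1 is available but not opened, probability 2/3; weight (1/3)·(2/3) = 2/9.
The weights sum to 5/9.
So P(the pea under cup 1 | the dealer opened cup 2) = (1/3) / (5/9) = 3/5.

3/5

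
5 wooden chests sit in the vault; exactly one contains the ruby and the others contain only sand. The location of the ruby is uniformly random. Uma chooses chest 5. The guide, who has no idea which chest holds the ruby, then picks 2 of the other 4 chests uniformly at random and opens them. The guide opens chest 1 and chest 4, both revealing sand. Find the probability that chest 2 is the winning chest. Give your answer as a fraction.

1/3

Because the guide chose which chests to open without knowing where the ruby is, the choice is independent of the prize location. Learning that none of the 2 opened chests holds the ruby simply rules out those 2 locations and leaves the remaining 3 chests still equally likely by symmetry.
So P(the ruby in chest 2) = 1/3.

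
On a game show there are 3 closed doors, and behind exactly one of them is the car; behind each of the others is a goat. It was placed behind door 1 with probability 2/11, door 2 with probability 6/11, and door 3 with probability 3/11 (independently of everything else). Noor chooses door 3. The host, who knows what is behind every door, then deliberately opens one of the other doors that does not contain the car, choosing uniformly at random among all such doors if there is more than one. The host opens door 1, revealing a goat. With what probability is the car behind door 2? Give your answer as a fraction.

4/5

Condition on the true location of the car.
If it is behind door 1 (prior 2/11): the host opened door 1, so this case is ruled out; weight (2/11)·0 = 0.
If it is behind door 2 (prior 6/11): the host has no choice, probability 1; weight (6/11)·1 = 6/11.
If it is behind door 3 (prior 3/11): the host has 2 equally likely choices, so probability 1/2; weight (3/11)·(1/2) = 3/22.
The weights sum to 15/22.
So P(the car behind door 2 | the host opened door 1) = (6/11) / (15/22) = 4/5.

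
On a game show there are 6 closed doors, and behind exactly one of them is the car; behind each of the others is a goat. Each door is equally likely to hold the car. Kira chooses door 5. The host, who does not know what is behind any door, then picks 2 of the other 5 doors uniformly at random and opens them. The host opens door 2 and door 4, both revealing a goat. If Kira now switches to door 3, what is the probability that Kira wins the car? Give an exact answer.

1/4

Condition on the true location of the car.
If it is behind any of doors 1, 3, 5, and 6 (prior 1/6 each): the host picks exactly this set with probability 1/10 regardless, and none is the prize; weight (1/6)·(1/10) = 1/60 each.
If it is behind either of doors 2 and 4 (prior 1/6 each): that door was opened and seen not to hold the prize — ruled out; weight (1/6)·0 = 0 each.
The weights sum to 1/15.
So P(the car behind door 3 | the host opened door 2 and door 4) = (1/60) / (1/15) = 1/4.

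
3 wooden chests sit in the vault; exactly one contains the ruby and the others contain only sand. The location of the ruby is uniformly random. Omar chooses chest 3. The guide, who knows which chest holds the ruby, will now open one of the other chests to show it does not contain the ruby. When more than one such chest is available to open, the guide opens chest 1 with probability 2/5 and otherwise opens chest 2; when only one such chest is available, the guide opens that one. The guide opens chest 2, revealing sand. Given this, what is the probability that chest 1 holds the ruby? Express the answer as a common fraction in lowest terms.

5/8

Apply Bayes' rule, conditioning on where the ruby actually is.
If it is in chest 1 (prior 1/3): only chest 2 is available, probability 1; weight (1/3)·1 = 1/3.
If it is in chest 2 (prior 1/3): the guide opened chest 2, so this case is ruled out; weight (1/3)·0 = 0.
If it is in chest 3 (prior 1/3): chest 1 is available but not opened, probability 3/5; weight (1/3)·(3/5) = 1/5.
The weights sum to 8/15.
So P(the ruby in chest 1 | the guide opened chest 2) = (1/3) / (8/15) = 5/8.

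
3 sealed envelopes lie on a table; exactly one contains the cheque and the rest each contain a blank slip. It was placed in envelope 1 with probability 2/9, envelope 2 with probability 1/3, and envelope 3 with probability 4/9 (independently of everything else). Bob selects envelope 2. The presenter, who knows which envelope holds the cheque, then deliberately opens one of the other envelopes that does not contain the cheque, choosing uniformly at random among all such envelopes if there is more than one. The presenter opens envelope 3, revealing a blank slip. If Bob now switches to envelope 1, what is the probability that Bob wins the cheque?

Consider each possible location of the cheque in turn.
If it is in envelope 1 (prior 2/9): the presenter has no choice, probability 1; weight (2/9)·1 = 2/9.
If it is in envelope 2 (prior 1/3): the presenter has 2 equally likely choices, so probability 1/2; weight (1/3)·(1/2) = 1/6.
If it is in envelope 3 (prior 4/9): the presenter opened envelope 3, so this case is ruled out; weight (4/9)·0 = 0.
The weights sum to 7/18.
So P(the cheque in envelope 1 | the presenter opened envelope 3) = (2/9) / (7/18) = 4/7.

4/7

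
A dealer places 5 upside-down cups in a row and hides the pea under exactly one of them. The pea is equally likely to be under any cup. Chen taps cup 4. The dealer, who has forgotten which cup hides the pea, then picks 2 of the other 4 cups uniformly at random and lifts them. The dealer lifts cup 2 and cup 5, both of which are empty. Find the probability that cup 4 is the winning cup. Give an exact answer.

Condition on the true location of the pea.
If it is under any of cups 1, 3, and 4 (prior 1/5 each): the dealer picks exactly this set with probability 1/6 regardless, and none is the prize; weight (1/5)·(1/6) = 1/30 each.
If it is under either of cups 2 and 5 (prior 1/5 each): that cup was opened and seen not to hold the prize — ruled out; weight (1/5)·0 = 0 each.
The weights sum to 1/10.
So P(the pea under cup 4 | the dealer opened cup 2 and cup 5) = (1/30) / (1/10) = 1/3.

1/3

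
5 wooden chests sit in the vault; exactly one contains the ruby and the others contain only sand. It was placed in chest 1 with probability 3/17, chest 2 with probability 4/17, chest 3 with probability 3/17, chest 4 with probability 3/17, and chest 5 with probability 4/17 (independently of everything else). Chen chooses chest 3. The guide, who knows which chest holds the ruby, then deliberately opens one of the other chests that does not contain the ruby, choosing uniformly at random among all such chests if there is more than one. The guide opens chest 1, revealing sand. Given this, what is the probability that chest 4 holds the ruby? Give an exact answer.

12/53

Condition on the true location of the ruby.
If it is in chest 1 (prior 3/17): the guide opened chest 1, so this case is ruled out; weight (3/17)·0 = 0.
If it is in either of chests 2 and 5 (prior 4/17 each): the guide has 3 equally likely choices, so probability 1/3; weight (4/17)·(1/3) = 4/51 each.
If it is in chest 3 (prior 3/17): the guide has 4 equally likely choices, so probability 1/4; weight (3/17)·(1/4) = 3/68.
If it is in chest 4 (prior 3/17): the guide has 3 equally likely choices, so probability 1/3; weight (3/17)·(1/3) = 1/17.
The weights sum to 53/204.
So P(the ruby in chest 4 | the guide opened chest 1) = (1/17) / (53/204) = 12/53.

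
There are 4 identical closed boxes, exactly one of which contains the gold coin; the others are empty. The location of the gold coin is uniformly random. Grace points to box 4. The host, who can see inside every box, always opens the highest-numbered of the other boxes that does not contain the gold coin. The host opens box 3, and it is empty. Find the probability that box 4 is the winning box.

1/3

Condition on the true location of the gold coin.
If it is in any of boxes 1, 2, and 4 (prior 1/4 each): box 3 is the highest-numbered option available, probability 1; weight (1/4)·1 = 1/4 each.
If it is in box 3 (prior 1/4): the host opened box 3, so this case is ruled out; weight (1/4)·0 = 0.
The weights sum to 3/4.
So P(the gold coin in box 4 | the host opened box 3) = (1/4) / (3/4) = 1/3.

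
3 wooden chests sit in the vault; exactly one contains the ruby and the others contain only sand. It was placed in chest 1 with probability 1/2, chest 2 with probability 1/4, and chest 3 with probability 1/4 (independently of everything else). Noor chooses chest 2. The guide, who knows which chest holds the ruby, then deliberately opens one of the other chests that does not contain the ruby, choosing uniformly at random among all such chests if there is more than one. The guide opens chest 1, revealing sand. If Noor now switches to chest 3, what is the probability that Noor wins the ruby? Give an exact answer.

Apply Bayes' rule, conditioning on where the ruby actually is.
If it is in chest 1 (prior 1/2): the guide opened chest 1, so this case is ruled out; weight (1/2)·0 = 0.
If it is in chest 2 (prior 1/4): the guide has 2 equally likely choices, so probability 1/2; weight (1/4)·(1/2) = 1/8.
If it is in chest 3 (prior 1/4): the guide has no choice, probability 1; weight (1/4)·1 = 1/4.
The weights sum to 3/8.
So P(the ruby in chest 3 | the guide opened chest 1) = (1/4) / (3/8) = 2/3.

2/3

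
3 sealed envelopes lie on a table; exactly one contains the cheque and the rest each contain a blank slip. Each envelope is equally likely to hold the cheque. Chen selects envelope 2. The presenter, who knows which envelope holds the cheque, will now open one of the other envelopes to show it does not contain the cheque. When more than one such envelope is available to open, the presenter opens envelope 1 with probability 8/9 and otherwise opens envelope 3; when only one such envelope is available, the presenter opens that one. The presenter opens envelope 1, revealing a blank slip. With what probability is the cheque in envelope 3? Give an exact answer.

9/17

Apply Bayes' rule, conditioning on where the cheque actually is.
If it is in envelope 1 (prior 1/3): the presenter opened envelope 1, so this case is ruled out; weight (1/3)·0 = 0.
If it is in envelope 2 (prior 1/3): envelope 1 is available, opened with probability 8/9; weight (1/3)·(8/9) = 8/27.
If it is in envelope 3 (prior 1/3): only envelope 1 is available, probability 1; weight (1/3)·1 = 1/3.
The weights sum to 17/27.
So P(the cheque in envelope 3 | the presenter opened envelope 1) = (1/3) / (17/27) = 9/17.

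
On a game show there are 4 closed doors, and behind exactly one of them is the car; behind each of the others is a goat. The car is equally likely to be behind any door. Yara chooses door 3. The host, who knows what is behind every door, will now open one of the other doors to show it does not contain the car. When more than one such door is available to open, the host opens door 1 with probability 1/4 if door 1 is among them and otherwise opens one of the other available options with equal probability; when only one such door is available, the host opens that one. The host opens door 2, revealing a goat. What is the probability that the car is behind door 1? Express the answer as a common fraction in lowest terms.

4/13

Consider each possible location of the car in turn.
If it is behind door 1 (prior 1/4): door 1 holds the prize so is unavailable; the host chooses uniformly among the 2 others, probability 1/2; weight (1/4)·(1/2) = 1/8.
If it is behind door 2 (prior 1/4): the host opened door 2, so this case is ruled out; weight (1/4)·0 = 0.
If it is behind door 3 (prior 1/4): door 1 is available but not opened; door 2 gets probability (1 − 1/4)/2 = 3/8; weight (1/4)·(3/8) = 3/32.
If it is behind door 4 (prior 1/4): door 1 is available but not opened, probability 3/4; weight (1/4)·(3/4) = 3/16.
The weights sum to 13/32.
So P(the car behind door 1 | the host opened door 2) = (1/8) / (13/32) = 4/13.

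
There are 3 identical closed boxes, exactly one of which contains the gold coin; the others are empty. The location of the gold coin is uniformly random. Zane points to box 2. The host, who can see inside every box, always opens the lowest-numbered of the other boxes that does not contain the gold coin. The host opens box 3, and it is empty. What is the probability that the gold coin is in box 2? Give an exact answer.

Condition on the true location of the gold coin.
If it is in box 1 (prior 1/3): box 3 is the lowest-numbered option available, probability 1; weight (1/3)·1 = 1/3.
If it is in box 2 (prior 1/3): the host would have opened box 1 instead, probability 0; weight (1/3)·0 = 0.
If it is in box 3 (prior 1/3): the host opened box 3, so this case is ruled out; weight (1/3)·0 = 0.
The weights sum to 1/3.
So P(the gold coin in box 2 | the host opened box 3) = 0 / (1/3) = 0.

0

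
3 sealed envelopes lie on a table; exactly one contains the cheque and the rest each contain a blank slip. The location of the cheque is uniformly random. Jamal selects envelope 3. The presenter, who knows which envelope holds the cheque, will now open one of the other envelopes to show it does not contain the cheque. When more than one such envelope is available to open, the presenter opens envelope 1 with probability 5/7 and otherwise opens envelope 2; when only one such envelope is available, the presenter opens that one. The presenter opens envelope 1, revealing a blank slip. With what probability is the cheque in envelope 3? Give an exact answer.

5/12

Condition on the true location of the cheque.
If it is in envelope 1 (prior 1/3): the presenter opened envelope 1, so this case is ruled out; weight (1/3)·0 = 0.
If it is in envelope 2 (prior 1/3): only envelope 1 is available, probability 1; weight (1/3)·1 = 1/3.
If it is in envelope 3 (prior 1/3): envelope 1 is available, opened with probability 5/7; weight (1/3)·(5/7) = 5/21.
The weights sum to 4/7.
So P(the cheque in envelope 3 | the presenter opened envelope 1) = (5/21) / (4/7) = 5/12.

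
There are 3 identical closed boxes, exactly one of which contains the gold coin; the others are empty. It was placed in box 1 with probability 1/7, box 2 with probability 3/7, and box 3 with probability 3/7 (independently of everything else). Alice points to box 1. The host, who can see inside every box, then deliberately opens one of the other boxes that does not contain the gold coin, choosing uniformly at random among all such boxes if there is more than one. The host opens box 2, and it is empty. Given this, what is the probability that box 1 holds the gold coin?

Apply Bayes' rule, conditioning on where the gold coin actually is.
If it is in box 1 (prior 1/7): the host has 2 equally likely choices, so probability 1/2; weight (1/7)·(1/2) = 1/14.
If it is in box 2 (prior 3/7): the host opened box 2, so this case is ruled out; weight (3/7)·0 = 0.
If it is in box 3 (prior 3/7): the host has no choice, probability 1; weight (3/7)·1 = 3/7.
The weights sum to 1/2.
So P(the gold coin in box 1 | the host opened box 2) = (1/14) / (1/2) = 1/7.

1/7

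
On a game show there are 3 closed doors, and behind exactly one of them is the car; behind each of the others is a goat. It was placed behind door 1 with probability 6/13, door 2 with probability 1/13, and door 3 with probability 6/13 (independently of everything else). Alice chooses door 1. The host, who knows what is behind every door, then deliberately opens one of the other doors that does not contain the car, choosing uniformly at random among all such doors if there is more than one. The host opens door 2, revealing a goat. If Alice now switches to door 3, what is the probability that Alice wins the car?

Consider each possible location of the car in turn.
If it is behind door 1 (prior 6/13): the host has 2 equally likely choices, so probability 1/2; weight (6/13)·(1/2) = 3/13.
If it is behind door 2 (prior 1/13): the host opened door 2, so this case is ruled out; weight (1/13)·0 = 0.
If it is behind door 3 (prior 6/13): the host has no choice, probability 1; weight (6/13)·1 = 6/13.
The weights sum to 9/13.
So P(the car behind door 3 | the host opened door 2) = (6/13) / (9/13) = 2/3.

2/3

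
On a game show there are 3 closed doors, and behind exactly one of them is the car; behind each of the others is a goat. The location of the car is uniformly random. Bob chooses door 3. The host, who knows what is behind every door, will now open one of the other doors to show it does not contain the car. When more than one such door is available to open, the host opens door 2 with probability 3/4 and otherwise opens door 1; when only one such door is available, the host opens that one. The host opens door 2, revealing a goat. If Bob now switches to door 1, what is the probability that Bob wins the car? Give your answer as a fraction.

Consider each possible location of the car in turn.
If it is behind door 1 (prior 1/3): only door 2 is available, probability 1; weight (1/3)·1 = 1/3.
If it is behind door 2 (prior 1/3): the host opened door 2, so this case is ruled out; weight (1/3)·0 = 0.
If it is behind door 3 (prior 1/3): door 2 is available, opened with probability 3/4; weight (1/3)·(3/4) = 1/4.
The weights sum to 7/12.
So P(the car behind door 1 | the host opened door 2) = (1/3) / (7/12) = 4/7.

4/7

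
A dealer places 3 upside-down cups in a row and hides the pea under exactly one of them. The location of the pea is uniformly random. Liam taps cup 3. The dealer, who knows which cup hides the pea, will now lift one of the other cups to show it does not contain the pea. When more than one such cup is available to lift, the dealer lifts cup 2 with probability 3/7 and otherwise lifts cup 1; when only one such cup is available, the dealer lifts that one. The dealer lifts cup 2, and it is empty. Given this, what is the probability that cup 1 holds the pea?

Consider each possible location of the pea in turn.
If it is under cup 1 (prior 1/3): only cup 2 is available, probability 1; weight (1/3)·1 = 1/3.
If it is under cup 2 (prior 1/3): the dealer opened cup 2, so this case is ruled out; weight (1/3)·0 = 0.
If it is under cup 3 (prior 1/3): cup 2 is available, opened with probability 3/7; weight (1/3)·(3/7) = 1/7.
The weights sum to 10/21.
So P(the pea under cup 1 | the dealer opened cup 2) = (1/3) / (10/21) = 7/10.

7/10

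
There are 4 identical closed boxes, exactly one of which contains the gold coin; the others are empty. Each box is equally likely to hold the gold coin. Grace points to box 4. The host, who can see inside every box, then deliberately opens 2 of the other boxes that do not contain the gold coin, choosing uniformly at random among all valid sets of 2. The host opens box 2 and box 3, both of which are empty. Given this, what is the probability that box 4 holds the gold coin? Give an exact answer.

1/4

Condition on the true location of the gold coin.
If it is in box 1 (prior 1/4): the host has no choice, probability 1; weight (1/4)·1 = 1/4.
If it is in either of boxes 2 and 3 (prior 1/4 each): that box was opened and seen not to hold the prize — ruled out; weight (1/4)·0 = 0 each.
If it is in box 4 (prior 1/4): the host has 3 equally likely choices, so probability 1/3; weight (1/4)·(1/3) = 1/12.
The weights sum to 1/3.
So P(the gold coin in box 4 | the host opened box 2 and box 3) = (1/12) / (1/3) = 1/4.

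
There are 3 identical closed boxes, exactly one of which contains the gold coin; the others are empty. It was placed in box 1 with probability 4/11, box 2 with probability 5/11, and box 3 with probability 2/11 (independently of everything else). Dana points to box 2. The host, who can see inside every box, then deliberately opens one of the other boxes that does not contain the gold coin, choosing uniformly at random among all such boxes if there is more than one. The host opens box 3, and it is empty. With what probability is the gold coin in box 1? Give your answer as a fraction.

8/13

Consider each possible location of the gold coin in turn.
If it is in box 1 (prior 4/11): the host has no choice, probability 1; weight (4/11)·1 = 4/11.
If it is in box 2 (prior 5/11): the host has 2 equally likely choices, so probability 1/2; weight (5/11)·(1/2) = 5/22.
If it is in box 3 (prior 2/11): the host opened box 3, so this case is ruled out; weight (2/11)·0 = 0.
The weights sum to 13/22.
So P(the gold coin in box 1 | the host opened box 3) = (4/11) / (13/22) = 8/13.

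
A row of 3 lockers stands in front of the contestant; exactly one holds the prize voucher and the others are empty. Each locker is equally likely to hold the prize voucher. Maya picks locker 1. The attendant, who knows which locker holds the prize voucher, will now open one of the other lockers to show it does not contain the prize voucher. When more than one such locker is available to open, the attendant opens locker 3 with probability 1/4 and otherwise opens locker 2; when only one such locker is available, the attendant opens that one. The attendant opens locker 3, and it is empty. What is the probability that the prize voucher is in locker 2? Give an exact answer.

Consider each possible location of the prize voucher in turn.
If it is in locker 1 (prior 1/3): locker 3 is available, opened with probability 1/4; weight (1/3)·(1/4) = 1/12.
If it is in locker 2 (prior 1/3): only locker 3 is available, probability 1; weight (1/3)·1 = 1/3.
If it is in locker 3 (prior 1/3): the attendant opened locker 3, so this case is ruled out; weight (1/3)·0 = 0.
The weights sum to 5/12.
So P(the prize voucher in locker 2 | the attendant opened locker 3) = (1/3) / (5/12) = 4/5.

4/5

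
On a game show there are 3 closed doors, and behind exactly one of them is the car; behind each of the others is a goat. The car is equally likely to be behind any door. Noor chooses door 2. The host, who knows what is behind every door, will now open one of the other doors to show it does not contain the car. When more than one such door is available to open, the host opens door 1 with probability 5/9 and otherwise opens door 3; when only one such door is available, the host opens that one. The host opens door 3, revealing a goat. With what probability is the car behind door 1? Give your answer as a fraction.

Condition on the true location of the car.
If it is behind door 1 (prior 1/3): only door 3 is available, probability 1; weight (1/3)·1 = 1/3.
If it is behind door 2 (prior 1/3): door 1 is available but not opened, probability 4/9; weight (1/3)·(4/9) = 4/27.
If it is behind door 3 (prior 1/3): the host opened door 3, so this case is ruled out; weight (1/3)·0 = 0.
The weights sum to 13/27.
So P(the car behind door 1 | the host opened door 3) = (1/3) / (13/27) = 9/13.

9/13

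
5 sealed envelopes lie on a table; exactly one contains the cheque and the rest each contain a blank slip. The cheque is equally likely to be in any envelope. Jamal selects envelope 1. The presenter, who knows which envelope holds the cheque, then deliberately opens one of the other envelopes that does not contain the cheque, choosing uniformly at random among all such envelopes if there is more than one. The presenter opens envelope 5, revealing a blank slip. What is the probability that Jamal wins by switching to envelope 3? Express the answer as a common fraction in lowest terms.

4/15

Apply Bayes' rule, conditioning on where the cheque actually is.
If it is in envelope 1 (prior 1/5): the presenter has 4 equally likely choices, so probability 1/4; weight (1/5)·(1/4) = 1/20.
If it is in any of envelopes 2, 3, and 4 (prior 1/5 each): the presenter has 3 equally likely choices, so probability 1/3; weight (1/5)·(1/3) = 1/15 each.
If it is in envelope 5 (prior 1/5): the presenter opened envelope 5, so this case is ruled out; weight (1/5)·0 = 0.
The weights sum to 1/4.
So P(the cheque in envelope 3 | the presenter opened envelope 5) = (1/15) / (1/4) = 4/15.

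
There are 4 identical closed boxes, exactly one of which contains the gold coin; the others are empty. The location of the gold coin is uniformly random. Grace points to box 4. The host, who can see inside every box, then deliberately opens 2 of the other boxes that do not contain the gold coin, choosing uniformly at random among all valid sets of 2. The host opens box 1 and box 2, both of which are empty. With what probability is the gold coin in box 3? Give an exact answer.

3/4

Apply Bayes' rule, conditioning on where the gold coin actually is.
If it is in either of boxes 1 and 2 (prior 1/4 each): that box was opened and seen not to hold the prize — ruled out; weight (1/4)·0 = 0 each.
If it is in box 3 (prior 1/4): the host has no choice, probability 1; weight (1/4)·1 = 1/4.
If it is in box 4 (prior 1/4): the host has 3 equally likely choices, so probability 1/3; weight (1/4)·(1/3) = 1/12.
The weights sum to 1/3.
So P(the gold coin in box 3 | the host opened box 1 and box 2) = (1/4) / (1/3) = 3/4.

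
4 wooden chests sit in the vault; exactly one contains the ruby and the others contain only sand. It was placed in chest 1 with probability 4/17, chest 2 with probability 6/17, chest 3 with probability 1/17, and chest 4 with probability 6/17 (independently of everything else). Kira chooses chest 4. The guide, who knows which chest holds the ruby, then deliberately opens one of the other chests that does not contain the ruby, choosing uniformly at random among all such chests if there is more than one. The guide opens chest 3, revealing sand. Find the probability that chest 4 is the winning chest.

Condition on the true location of the ruby.
If it is in chest 1 (prior 4/17): the guide has 2 equally likely choices, so probability 1/2; weight (4/17)·(1/2) = 2/17.
If it is in chest 2 (prior 6/17): the guide has 2 equally likely choices, so probability 1/2; weight (6/17)·(1/2) = 3/17.
If it is in chest 3 (prior 1/17): the guide opened chest 3, so this case is ruled out; weight (1/17)·0 = 0.
If it is in chest 4 (prior 6/17): the guide has 3 equally likely choices, so probability 1/3; weight (6/17)·(1/3) = 2/17.
The weights sum to 7/17.
So P(the ruby in chest 4 | the guide opened chest 3) = (2/17) / (7/17) = 2/7.

2/7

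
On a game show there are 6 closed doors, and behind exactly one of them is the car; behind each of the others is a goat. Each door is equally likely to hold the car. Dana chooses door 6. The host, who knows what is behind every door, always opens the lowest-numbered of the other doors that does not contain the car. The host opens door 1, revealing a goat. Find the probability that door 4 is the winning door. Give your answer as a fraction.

1/5

Consider each possible location of the car in turn.
If it is behind door 1 (prior 1/6): the host opened door 1, so this case is ruled out; weight (1/6)·0 = 0.
If it is behind any of doors 2, 3, 4, 5, and 6 (prior 1/6 each): door 1 is the lowest-numbered option available, probability 1; weight (1/6)·1 = 1/6 each.
The weights sum to 5/6.
So P(the car behind door 4 | the host opened door 1) = (1/6) / (5/6) = 1/5.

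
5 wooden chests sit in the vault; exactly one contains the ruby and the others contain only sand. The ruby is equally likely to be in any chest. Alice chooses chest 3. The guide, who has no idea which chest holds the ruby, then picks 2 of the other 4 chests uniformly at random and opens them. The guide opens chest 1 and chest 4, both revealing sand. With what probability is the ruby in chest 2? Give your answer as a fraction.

1/3

Apply Bayes' rule, conditioning on where the ruby actually is.
If it is in either of chests 1 and 4 (prior 1/5 each): that chest was opened and seen not to hold the prize — ruled out; weight (1/5)·0 = 0 each.
If it is in any of chests 2, 3, and 5 (prior 1/5 each): the guide picks exactly this set with probability 1/6 regardless, and none is the prize; weight (1/5)·(1/6) = 1/30 each.
The weights sum to 1/10.
So P(the ruby in chest 2 | the guide opened chest 1 and chest 4) = (1/30) / (1/10) = 1/3.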